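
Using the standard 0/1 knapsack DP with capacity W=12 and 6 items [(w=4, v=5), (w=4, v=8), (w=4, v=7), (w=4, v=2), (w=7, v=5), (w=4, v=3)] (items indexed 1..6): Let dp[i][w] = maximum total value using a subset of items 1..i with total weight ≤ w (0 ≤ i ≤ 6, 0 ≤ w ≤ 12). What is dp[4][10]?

15

i\w   0   1   2   3   4   5   6   7   8   9  10  11  12
  0   0   0   0   0   0   0   0   0   0   0   0   0   0
  1   0   0   0   0   5   5   5   5   5   5   5   5   5
  2   0   0   0   0   8   8   8   8  13  13  13  13  13
  3   0   0   0   0   8   8   8   8  15  15  15  15  20
  4   0   0   0   0   8   8   8   8  15  15  15  15  20
  5   0   0   0   0   8   8   8   8  15  15  15  15  20
  6   0   0   0   0   8   8   8   8  15  15  15  15  20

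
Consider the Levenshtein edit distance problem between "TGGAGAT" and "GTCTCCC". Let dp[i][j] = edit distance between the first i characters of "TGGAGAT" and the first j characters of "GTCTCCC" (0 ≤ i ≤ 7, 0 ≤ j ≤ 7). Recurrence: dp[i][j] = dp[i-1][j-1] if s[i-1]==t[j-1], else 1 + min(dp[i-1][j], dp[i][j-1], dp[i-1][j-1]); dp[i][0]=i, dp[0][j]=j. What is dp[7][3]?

6

   ''  G  T  C  T  C  C  C
''  0  1  2  3  4  5  6  7
 T  1  1  1  2  3  4  5  6
 G  2  1  2  2  3  4  5  6
 G  3  2  2  3  3  4  5  6
 A  4  3  3  3  4  4  5  6
 G  5  4  4  4  4  5  5  6
 A  6  5  5  5  5  5  6  6
 T  7  6  5  6  5  6  6  7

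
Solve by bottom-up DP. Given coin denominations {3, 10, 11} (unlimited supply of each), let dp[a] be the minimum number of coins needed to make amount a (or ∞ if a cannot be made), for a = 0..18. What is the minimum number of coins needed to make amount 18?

6

 a  0  1  2  3  4  5  6  7  8  9 10 11 12 13 14 15 16 17 18
dp  0  -  -  1  -  -  2  -  -  3  1  1  4  2  2  5  3  3  6
(- denotes ∞ / unreachable)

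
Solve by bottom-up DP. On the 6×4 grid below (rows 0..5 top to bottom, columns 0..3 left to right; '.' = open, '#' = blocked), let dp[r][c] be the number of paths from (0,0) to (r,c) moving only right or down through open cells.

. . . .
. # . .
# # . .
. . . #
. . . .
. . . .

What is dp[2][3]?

3

r\c   0   1   2   3
  0   1   1   1   1
  1   1   0   1   2
  2   0   0   1   3
  3   0   0   1   0
  4   0   0   1   1
  5   0   0   1   2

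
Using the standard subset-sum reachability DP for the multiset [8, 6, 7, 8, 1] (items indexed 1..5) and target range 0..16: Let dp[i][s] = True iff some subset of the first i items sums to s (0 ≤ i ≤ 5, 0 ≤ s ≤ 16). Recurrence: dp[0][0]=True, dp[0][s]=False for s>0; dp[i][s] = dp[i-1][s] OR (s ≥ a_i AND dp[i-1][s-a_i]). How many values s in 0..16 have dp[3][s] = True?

7

i\s   0   1   2   3   4   5   6   7   8   9  10  11  12  13  14  15  16
  0   T   F   F   F   F   F   F   F   F   F   F   F   F   F   F   F   F
  1   T   F   F   F   F   F   F   F   T   F   F   F   F   F   F   F   F
  2   T   F   F   F   F   F   T   F   T   F   F   F   F   F   T   F   F
  3   T   F   F   F   F   F   T   T   T   F   F   F   F   T   T   T   F
  4   T   F   F   F   F   F   T   T   T   F   F   F   F   T   T   T   T
  5   T   T   F   F   F   F   T   T   T   T   F   F   F   T   T   T   T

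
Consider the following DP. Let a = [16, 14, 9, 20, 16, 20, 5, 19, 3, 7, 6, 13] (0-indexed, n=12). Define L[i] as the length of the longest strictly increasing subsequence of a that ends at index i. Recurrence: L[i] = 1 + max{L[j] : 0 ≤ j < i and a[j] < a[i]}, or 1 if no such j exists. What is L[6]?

1

   i    0    1    2    3    4    5    6    7    8    9   10   11
a[i]   16   14    9   20   16   20    5   19    3    7    6   13
L[i]    1    1    1    2    2    3    1    3    1    2    2    3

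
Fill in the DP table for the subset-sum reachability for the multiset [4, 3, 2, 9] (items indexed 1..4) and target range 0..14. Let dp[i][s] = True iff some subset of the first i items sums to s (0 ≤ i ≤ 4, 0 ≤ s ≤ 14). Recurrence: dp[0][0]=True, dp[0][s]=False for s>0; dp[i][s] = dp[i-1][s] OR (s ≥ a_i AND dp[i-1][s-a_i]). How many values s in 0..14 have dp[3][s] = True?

i\s   0   1   2   3   4   5   6   7   8   9  10  11  12  13  14
  0   T   F   F   F   F   F   F   F   F   F   F   F   F   F   F
  1   T   F   F   F   T   F   F   F   F   F   F   F   F   F   F
  2   T   F   F   T   T   F   F   T   F   F   F   F   F   F   F
  3   T   F   T   T   T   T   T   T   F   T   F   F   F   F   F
  4   T   F   T   T   T   T   T   T   F   T   F   T   T   T   T

8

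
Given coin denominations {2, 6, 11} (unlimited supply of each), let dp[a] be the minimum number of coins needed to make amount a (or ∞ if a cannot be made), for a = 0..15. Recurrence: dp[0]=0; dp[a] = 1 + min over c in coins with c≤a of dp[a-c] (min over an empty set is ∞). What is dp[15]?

 a  0  1  2  3  4  5  6  7  8  9 10 11 12 13 14 15
dp  0  -  1  -  2  -  1  -  2  -  3  1  2  2  3  3
(- denotes ∞ / unreachable)

3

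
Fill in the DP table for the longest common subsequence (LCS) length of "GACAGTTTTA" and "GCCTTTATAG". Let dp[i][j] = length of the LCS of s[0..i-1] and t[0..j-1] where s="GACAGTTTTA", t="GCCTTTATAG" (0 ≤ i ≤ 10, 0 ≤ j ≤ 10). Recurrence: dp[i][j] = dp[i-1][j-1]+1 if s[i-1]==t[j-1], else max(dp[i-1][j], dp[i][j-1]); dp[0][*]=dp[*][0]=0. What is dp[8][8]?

   ''  G  C  C  T  T  T  A  T  A  G
''  0  0  0  0  0  0  0  0  0  0  0
 G  0  1  1  1  1  1  1  1  1  1  1
 A  0  1  1  1  1  1  1  2  2  2  2
 C  0  1  2  2  2  2  2  2  2  2  2
 A  0  1  2  2  2  2  2  3  3  3  3
 G  0  1  2  2  2  2  2  3  3  3  4
 T  0  1  2  2  3  3  3  3  4  4  4
 T  0  1  2  2  3  4  4  4  4  4  4
 T  0  1  2  2  3  4  5  5  5  5  5
 T  0  1  2  2  3  4  5  5  6  6  6
 A  0  1  2  2  3  4  5  6  6  7  7

5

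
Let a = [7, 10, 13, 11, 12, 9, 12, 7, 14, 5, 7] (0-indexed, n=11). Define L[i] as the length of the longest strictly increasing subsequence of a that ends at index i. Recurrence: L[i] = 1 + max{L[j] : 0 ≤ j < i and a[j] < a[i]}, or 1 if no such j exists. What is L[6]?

4

   i    0    1    2    3    4    5    6    7    8    9   10
a[i]    7   10   13   11   12    9   12    7   14    5    7
L[i]    1    2    3    3    4    2    4    1    5    1    2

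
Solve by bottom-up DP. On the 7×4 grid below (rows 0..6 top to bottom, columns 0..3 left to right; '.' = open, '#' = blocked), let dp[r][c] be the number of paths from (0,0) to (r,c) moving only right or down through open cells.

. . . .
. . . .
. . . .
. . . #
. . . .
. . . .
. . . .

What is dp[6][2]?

r\c   0   1   2   3
  0   1   1   1   1
  1   1   2   3   4
  2   1   3   6  10
  3   1   4  10   0
  4   1   5  15  15
  5   1   6  21  36
  6   1   7  28  64

28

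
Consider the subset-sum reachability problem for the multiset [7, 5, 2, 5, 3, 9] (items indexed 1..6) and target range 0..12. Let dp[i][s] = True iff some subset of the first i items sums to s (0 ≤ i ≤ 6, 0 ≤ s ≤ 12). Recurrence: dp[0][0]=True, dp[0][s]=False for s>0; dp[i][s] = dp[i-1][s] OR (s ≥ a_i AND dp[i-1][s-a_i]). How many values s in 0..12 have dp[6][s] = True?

i\s   0   1   2   3   4   5   6   7   8   9  10  11  12
  0   T   F   F   F   F   F   F   F   F   F   F   F   F
  1   T   F   F   F   F   F   F   T   F   F   F   F   F
  2   T   F   F   F   F   T   F   T   F   F   F   F   T
  3   T   F   T   F   F   T   F   T   F   T   F   F   T
  4   T   F   T   F   F   T   F   T   F   T   T   F   T
  5   T   F   T   T   F   T   F   T   T   T   T   F   T
  6   T   F   T   T   F   T   F   T   T   T   T   T   T

10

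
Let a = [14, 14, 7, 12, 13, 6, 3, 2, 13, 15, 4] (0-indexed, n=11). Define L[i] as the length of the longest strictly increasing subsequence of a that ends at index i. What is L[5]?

1

   i    0    1    2    3    4    5    6    7    8    9   10
a[i]   14   14    7   12   13    6    3    2   13   15    4
L[i]    1    1    1    2    3    1    1    1    3    4    2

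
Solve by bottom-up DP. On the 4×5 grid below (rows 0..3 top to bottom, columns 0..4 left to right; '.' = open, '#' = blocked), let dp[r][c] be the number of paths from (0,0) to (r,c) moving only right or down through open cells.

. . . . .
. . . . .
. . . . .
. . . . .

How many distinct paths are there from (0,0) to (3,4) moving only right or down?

r\c   0   1   2   3   4
  0   1   1   1   1   1
  1   1   2   3   4   5
  2   1   3   6  10  15
  3   1   4  10  20  35

35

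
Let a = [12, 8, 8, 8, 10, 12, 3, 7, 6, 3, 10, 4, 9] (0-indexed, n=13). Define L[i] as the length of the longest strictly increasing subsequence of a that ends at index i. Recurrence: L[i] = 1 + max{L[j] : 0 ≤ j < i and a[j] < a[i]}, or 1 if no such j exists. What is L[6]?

1

   i    0    1    2    3    4    5    6    7    8    9   10   11   12
a[i]   12    8    8    8   10   12    3    7    6    3   10    4    9
L[i]    1    1    1    1    2    3    1    2    2    1    3    2    3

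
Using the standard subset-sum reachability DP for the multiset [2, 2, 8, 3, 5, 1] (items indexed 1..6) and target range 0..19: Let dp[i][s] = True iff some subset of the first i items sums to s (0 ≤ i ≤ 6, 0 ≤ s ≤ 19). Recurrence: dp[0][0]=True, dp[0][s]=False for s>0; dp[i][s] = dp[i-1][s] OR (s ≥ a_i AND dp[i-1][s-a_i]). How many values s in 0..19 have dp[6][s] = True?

i\s   0   1   2   3   4   5   6   7   8   9  10  11  12  13  14  15  16  17  18  19
  0   T   F   F   F   F   F   F   F   F   F   F   F   F   F   F   F   F   F   F   F
  1   T   F   T   F   F   F   F   F   F   F   F   F   F   F   F   F   F   F   F   F
  2   T   F   T   F   T   F   F   F   F   F   F   F   F   F   F   F   F   F   F   F
  3   T   F   T   F   T   F   F   F   T   F   T   F   T   F   F   F   F   F   F   F
  4   T   F   T   T   T   T   F   T   T   F   T   T   T   T   F   T   F   F   F   F
  5   T   F   T   T   T   T   F   T   T   T   T   T   T   T   F   T   T   T   T   F
  6   T   T   T   T   T   T   T   T   T   T   T   T   T   T   T   T   T   T   T   T

20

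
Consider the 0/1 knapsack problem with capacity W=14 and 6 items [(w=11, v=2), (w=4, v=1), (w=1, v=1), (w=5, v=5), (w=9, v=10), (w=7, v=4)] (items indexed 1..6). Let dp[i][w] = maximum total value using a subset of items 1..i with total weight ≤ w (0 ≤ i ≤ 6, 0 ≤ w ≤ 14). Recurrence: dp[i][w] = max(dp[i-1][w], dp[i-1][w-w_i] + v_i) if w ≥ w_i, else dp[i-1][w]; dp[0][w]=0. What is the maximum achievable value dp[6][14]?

i\w   0   1   2   3   4   5   6   7   8   9  10  11  12  13  14
  0   0   0   0   0   0   0   0   0   0   0   0   0   0   0   0
  1   0   0   0   0   0   0   0   0   0   0   0   2   2   2   2
  2   0   0   0   0   1   1   1   1   1   1   1   2   2   2   2
  3   0   1   1   1   1   2   2   2   2   2   2   2   3   3   3
  4   0   1   1   1   1   5   6   6   6   6   7   7   7   7   7
  5   0   1   1   1   1   5   6   6   6  10  11  11  11  11  15
  6   0   1   1   1   1   5   6   6   6  10  11  11  11  11  15

15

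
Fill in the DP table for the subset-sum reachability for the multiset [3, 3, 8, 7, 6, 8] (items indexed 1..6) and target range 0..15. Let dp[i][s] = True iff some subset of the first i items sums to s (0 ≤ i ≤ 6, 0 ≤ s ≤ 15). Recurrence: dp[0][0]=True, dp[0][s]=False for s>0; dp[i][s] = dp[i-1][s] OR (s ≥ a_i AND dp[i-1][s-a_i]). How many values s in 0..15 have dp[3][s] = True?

i\s   0   1   2   3   4   5   6   7   8   9  10  11  12  13  14  15
  0   T   F   F   F   F   F   F   F   F   F   F   F   F   F   F   F
  1   T   F   F   T   F   F   F   F   F   F   F   F   F   F   F   F
  2   T   F   F   T   F   F   T   F   F   F   F   F   F   F   F   F
  3   T   F   F   T   F   F   T   F   T   F   F   T   F   F   T   F
  4   T   F   F   T   F   F   T   T   T   F   T   T   F   T   T   T
  5   T   F   F   T   F   F   T   T   T   T   T   T   T   T   T   T
  6   T   F   F   T   F   F   T   T   T   T   T   T   T   T   T   T

6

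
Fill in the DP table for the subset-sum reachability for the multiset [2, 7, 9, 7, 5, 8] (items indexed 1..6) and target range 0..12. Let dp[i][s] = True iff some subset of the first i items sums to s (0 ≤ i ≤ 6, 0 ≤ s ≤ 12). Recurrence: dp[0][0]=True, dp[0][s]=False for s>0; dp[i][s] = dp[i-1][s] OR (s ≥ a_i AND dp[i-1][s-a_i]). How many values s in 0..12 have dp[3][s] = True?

5

i\s   0   1   2   3   4   5   6   7   8   9  10  11  12
  0   T   F   F   F   F   F   F   F   F   F   F   F   F
  1   T   F   T   F   F   F   F   F   F   F   F   F   F
  2   T   F   T   F   F   F   F   T   F   T   F   F   F
  3   T   F   T   F   F   F   F   T   F   T   F   T   F
  4   T   F   T   F   F   F   F   T   F   T   F   T   F
  5   T   F   T   F   F   T   F   T   F   T   F   T   T
  6   T   F   T   F   F   T   F   T   T   T   T   T   T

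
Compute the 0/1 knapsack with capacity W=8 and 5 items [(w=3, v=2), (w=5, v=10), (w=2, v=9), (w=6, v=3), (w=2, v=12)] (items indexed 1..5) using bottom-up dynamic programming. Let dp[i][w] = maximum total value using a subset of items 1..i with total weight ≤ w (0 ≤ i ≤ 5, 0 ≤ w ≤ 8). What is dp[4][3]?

9

i\w   0   1   2   3   4   5   6   7   8
  0   0   0   0   0   0   0   0   0   0
  1   0   0   0   2   2   2   2   2   2
  2   0   0   0   2   2  10  10  10  12
  3   0   0   9   9   9  11  11  19  19
  4   0   0   9   9   9  11  11  19  19
  5   0   0  12  12  21  21  21  23  23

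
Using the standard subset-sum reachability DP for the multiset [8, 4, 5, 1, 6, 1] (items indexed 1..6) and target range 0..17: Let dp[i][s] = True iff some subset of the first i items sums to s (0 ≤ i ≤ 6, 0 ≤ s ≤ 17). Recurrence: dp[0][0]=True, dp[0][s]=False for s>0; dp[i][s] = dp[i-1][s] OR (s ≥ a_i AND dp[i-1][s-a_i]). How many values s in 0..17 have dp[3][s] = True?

i\s   0   1   2   3   4   5   6   7   8   9  10  11  12  13  14  15  16  17
  0   T   F   F   F   F   F   F   F   F   F   F   F   F   F   F   F   F   F
  1   T   F   F   F   F   F   F   F   T   F   F   F   F   F   F   F   F   F
  2   T   F   F   F   T   F   F   F   T   F   F   F   T   F   F   F   F   F
  3   T   F   F   F   T   T   F   F   T   T   F   F   T   T   F   F   F   T
  4   T   T   F   F   T   T   T   F   T   T   T   F   T   T   T   F   F   T
  5   T   T   F   F   T   T   T   T   T   T   T   T   T   T   T   T   T   T
  6   T   T   T   F   T   T   T   T   T   T   T   T   T   T   T   T   T   T

8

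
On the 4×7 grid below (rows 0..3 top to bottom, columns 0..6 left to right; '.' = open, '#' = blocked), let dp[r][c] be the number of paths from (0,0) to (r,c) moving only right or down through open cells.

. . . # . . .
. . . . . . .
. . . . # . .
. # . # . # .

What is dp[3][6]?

6

r\c   0   1   2   3   4   5   6
  0   1   1   1   0   0   0   0
  1   1   2   3   3   3   3   3
  2   1   3   6   9   0   3   6
  3   1   0   6   0   0   0   6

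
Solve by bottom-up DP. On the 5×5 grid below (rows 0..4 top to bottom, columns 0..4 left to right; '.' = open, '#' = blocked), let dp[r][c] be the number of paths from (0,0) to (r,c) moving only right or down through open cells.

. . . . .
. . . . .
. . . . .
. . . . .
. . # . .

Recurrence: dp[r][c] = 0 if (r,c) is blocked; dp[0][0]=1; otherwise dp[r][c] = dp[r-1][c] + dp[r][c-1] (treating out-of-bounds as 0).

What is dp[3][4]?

r\c   0   1   2   3   4
  0   1   1   1   1   1
  1   1   2   3   4   5
  2   1   3   6  10  15
  3   1   4  10  20  35
  4   1   5   0  20  55

35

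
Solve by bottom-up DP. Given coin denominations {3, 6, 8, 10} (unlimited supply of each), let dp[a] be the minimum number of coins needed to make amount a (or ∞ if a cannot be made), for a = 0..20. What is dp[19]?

 a  0  1  2  3  4  5  6  7  8  9 10 11 12 13 14 15 16 17 18 19 20
dp  0  -  -  1  -  -  1  -  1  2  1  2  2  2  2  3  2  3  2  3  2
(- denotes ∞ / unreachable)

3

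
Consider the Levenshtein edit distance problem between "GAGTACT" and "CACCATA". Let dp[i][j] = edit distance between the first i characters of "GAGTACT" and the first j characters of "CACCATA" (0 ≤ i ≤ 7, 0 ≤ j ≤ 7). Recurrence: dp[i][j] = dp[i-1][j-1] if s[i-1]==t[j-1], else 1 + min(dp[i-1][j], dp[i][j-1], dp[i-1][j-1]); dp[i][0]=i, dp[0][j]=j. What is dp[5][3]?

4

   ''  C  A  C  C  A  T  A
''  0  1  2  3  4  5  6  7
 G  1  1  2  3  4  5  6  7
 A  2  2  1  2  3  4  5  6
 G  3  3  2  2  3  4  5  6
 T  4  4  3  3  3  4  4  5
 A  5  5  4  4  4  3  4  4
 C  6  5  5  4  4  4  4  5
 T  7  6  6  5  5  5  4  5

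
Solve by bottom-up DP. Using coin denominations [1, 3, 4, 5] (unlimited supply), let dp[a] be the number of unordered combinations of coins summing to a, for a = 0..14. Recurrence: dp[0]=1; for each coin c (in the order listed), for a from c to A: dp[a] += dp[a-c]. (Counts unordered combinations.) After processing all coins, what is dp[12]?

17

after  coin     0     1     2     3     4     5     6     7     8     9    10    11    12    13    14
          1     1     1     1     1     1     1     1     1     1     1     1     1     1     1     1
          3     1     1     1     2     2     2     3     3     3     4     4     4     5     5     5
          4     1     1     1     2     3     3     4     5     6     7     8     9    11    12    13
          5     1     1     1     2     3     4     5     6     8    10    12    14    17    20    23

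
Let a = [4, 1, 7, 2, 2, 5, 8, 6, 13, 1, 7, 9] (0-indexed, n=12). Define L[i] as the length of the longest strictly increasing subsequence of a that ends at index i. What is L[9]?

1

   i    0    1    2    3    4    5    6    7    8    9   10   11
a[i]    4    1    7    2    2    5    8    6   13    1    7    9
L[i]    1    1    2    2    2    3    4    4    5    1    5    6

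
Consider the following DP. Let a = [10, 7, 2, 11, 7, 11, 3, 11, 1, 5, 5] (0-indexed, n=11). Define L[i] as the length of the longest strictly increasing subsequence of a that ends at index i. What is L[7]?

   i    0    1    2    3    4    5    6    7    8    9   10
a[i]   10    7    2   11    7   11    3   11    1    5    5
L[i]    1    1    1    2    2    3    2    3    1    3    3

3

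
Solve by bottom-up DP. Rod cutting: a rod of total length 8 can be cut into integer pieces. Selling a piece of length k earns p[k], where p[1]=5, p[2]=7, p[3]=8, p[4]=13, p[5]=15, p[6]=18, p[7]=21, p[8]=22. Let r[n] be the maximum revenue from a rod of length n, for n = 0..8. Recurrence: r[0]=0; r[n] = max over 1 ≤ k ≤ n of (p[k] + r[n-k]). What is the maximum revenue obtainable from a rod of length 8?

40

   n    0    1    2    3    4    5    6    7    8
r[n]    0    5   10   15   20   25   30   35   40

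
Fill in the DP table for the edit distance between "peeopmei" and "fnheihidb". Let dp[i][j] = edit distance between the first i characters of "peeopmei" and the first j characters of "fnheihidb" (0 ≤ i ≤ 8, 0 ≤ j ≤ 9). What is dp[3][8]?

   ''  f  n  h  e  i  h  i  d  b
''  0  1  2  3  4  5  6  7  8  9
 p  1  1  2  3  4  5  6  7  8  9
 e  2  2  2  3  3  4  5  6  7  8
 e  3  3  3  3  3  4  5  6  7  8
 o  4  4  4  4  4  4  5  6  7  8
 p  5  5  5  5  5  5  5  6  7  8
 m  6  6  6  6  6  6  6  6  7  8
 e  7  7  7  7  6  7  7  7  7  8
 i  8  8  8  8  7  6  7  7  8  8

7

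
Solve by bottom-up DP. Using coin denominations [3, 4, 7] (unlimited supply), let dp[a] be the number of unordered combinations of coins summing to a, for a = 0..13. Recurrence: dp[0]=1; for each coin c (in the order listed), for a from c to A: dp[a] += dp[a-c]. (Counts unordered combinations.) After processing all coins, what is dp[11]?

2

after  coin     0     1     2     3     4     5     6     7     8     9    10    11    12    13
          3     1     0     0     1     0     0     1     0     0     1     0     0     1     0
          4     1     0     0     1     1     0     1     1     1     1     1     1     2     1
          7     1     0     0     1     1     0     1     2     1     1     2     2     2     2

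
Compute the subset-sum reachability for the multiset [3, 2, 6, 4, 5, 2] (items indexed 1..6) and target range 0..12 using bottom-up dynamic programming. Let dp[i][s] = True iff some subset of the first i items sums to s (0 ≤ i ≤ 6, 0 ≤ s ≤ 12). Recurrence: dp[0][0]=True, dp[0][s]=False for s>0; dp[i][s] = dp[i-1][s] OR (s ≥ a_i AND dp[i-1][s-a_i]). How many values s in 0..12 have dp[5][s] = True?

12

i\s   0   1   2   3   4   5   6   7   8   9  10  11  12
  0   T   F   F   F   F   F   F   F   F   F   F   F   F
  1   T   F   F   T   F   F   F   F   F   F   F   F   F
  2   T   F   T   T   F   T   F   F   F   F   F   F   F
  3   T   F   T   T   F   T   T   F   T   T   F   T   F
  4   T   F   T   T   T   T   T   T   T   T   T   T   T
  5   T   F   T   T   T   T   T   T   T   T   T   T   T
  6   T   F   T   T   T   T   T   T   T   T   T   T   T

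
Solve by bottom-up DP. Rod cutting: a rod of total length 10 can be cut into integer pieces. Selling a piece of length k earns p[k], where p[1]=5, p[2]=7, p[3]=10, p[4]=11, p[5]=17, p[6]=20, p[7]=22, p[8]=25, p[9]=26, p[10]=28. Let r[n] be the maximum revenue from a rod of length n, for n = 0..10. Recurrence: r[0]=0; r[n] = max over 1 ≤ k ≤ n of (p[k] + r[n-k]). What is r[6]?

30

   n    0    1    2    3    4    5    6    7    8    9   10
r[n]    0    5   10   15   20   25   30   35   40   45   50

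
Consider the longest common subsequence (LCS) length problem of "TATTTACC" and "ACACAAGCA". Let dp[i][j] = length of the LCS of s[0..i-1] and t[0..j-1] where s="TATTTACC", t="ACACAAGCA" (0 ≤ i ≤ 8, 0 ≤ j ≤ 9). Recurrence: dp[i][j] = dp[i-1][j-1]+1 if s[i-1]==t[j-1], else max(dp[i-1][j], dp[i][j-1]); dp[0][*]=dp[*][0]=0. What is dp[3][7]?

1

   ''  A  C  A  C  A  A  G  C  A
''  0  0  0  0  0  0  0  0  0  0
 T  0  0  0  0  0  0  0  0  0  0
 A  0  1  1  1  1  1  1  1  1  1
 T  0  1  1  1  1  1  1  1  1  1
 T  0  1  1  1  1  1  1  1  1  1
 T  0  1  1  1  1  1  1  1  1  1
 A  0  1  1  2  2  2  2  2  2  2
 C  0  1  2  2  3  3  3  3  3  3
 C  0  1  2  2  3  3  3  3  4  4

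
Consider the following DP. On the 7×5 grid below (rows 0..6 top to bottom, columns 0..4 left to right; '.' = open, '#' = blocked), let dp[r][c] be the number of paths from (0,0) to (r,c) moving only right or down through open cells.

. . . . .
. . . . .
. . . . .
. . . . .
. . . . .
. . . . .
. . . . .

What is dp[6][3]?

84

r\c   0   1   2   3   4
  0   1   1   1   1   1
  1   1   2   3   4   5
  2   1   3   6  10  15
  3   1   4  10  20  35
  4   1   5  15  35  70
  5   1   6  21  56 126
  6   1   7  28  84 210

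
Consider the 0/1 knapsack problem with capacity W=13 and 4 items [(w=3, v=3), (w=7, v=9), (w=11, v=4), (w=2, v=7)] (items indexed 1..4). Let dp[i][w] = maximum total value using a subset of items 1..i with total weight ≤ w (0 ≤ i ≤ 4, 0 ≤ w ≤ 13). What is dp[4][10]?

16

i\w   0   1   2   3   4   5   6   7   8   9  10  11  12  13
  0   0   0   0   0   0   0   0   0   0   0   0   0   0   0
  1   0   0   0   3   3   3   3   3   3   3   3   3   3   3
  2   0   0   0   3   3   3   3   9   9   9  12  12  12  12
  3   0   0   0   3   3   3   3   9   9   9  12  12  12  12
  4   0   0   7   7   7  10  10  10  10  16  16  16  19  19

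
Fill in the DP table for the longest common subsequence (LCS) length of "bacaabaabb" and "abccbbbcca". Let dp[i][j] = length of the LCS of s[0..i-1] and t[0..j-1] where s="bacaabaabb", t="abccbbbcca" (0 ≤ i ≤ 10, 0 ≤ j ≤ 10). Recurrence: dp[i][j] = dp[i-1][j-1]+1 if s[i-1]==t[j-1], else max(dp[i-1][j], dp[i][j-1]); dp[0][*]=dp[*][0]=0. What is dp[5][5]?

   ''  a  b  c  c  b  b  b  c  c  a
''  0  0  0  0  0  0  0  0  0  0  0
 b  0  0  1  1  1  1  1  1  1  1  1
 a  0  1  1  1  1  1  1  1  1  1  2
 c  0  1  1  2  2  2  2  2  2  2  2
 a  0  1  1  2  2  2  2  2  2  2  3
 a  0  1  1  2  2  2  2  2  2  2  3
 b  0  1  2  2  2  3  3  3  3  3  3
 a  0  1  2  2  2  3  3  3  3  3  4
 a  0  1  2  2  2  3  3  3  3  3  4
 b  0  1  2  2  2  3  4  4  4  4  4
 b  0  1  2  2  2  3  4  5  5  5  5

2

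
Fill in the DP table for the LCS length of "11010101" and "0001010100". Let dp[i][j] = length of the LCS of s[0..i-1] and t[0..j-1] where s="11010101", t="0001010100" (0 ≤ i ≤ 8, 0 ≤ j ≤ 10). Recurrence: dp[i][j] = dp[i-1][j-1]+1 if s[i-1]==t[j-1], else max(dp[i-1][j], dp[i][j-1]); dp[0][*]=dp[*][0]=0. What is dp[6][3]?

2

   ''  0  0  0  1  0  1  0  1  0  0
''  0  0  0  0  0  0  0  0  0  0  0
 1  0  0  0  0  1  1  1  1  1  1  1
 1  0  0  0  0  1  1  2  2  2  2  2
 0  0  1  1  1  1  2  2  3  3  3  3
 1  0  1  1  1  2  2  3  3  4  4  4
 0  0  1  2  2  2  3  3  4  4  5  5
 1  0  1  2  2  3  3  4  4  5  5  5
 0  0  1  2  3  3  4  4  5  5  6  6
 1  0  1  2  3  4  4  5  5  6  6  6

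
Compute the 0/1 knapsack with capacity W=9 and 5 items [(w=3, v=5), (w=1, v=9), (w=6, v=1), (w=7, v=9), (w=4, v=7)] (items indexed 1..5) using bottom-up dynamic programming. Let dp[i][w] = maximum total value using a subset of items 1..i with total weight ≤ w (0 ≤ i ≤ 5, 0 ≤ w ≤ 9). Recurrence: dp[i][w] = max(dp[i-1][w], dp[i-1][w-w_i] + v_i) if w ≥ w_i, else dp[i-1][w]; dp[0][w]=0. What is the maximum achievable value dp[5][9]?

21

i\w   0   1   2   3   4   5   6   7   8   9
  0   0   0   0   0   0   0   0   0   0   0
  1   0   0   0   5   5   5   5   5   5   5
  2   0   9   9   9  14  14  14  14  14  14
  3   0   9   9   9  14  14  14  14  14  14
  4   0   9   9   9  14  14  14  14  18  18
  5   0   9   9   9  14  16  16  16  21  21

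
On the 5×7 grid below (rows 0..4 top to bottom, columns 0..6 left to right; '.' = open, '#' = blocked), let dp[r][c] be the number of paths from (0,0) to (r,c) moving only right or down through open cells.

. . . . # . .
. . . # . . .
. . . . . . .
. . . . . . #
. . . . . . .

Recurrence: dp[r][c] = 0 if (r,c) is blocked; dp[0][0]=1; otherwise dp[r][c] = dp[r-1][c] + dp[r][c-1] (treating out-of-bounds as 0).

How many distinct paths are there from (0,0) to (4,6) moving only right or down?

81

r\c   0   1   2   3   4   5   6
  0   1   1   1   1   0   0   0
  1   1   2   3   0   0   0   0
  2   1   3   6   6   6   6   6
  3   1   4  10  16  22  28   0
  4   1   5  15  31  53  81  81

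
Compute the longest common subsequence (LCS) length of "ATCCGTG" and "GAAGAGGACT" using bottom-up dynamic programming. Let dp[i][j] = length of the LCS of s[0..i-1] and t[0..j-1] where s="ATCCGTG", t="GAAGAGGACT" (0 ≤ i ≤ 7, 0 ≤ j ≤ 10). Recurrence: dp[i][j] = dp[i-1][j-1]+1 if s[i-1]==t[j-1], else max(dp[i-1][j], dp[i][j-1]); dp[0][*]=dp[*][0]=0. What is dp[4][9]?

   ''  G  A  A  G  A  G  G  A  C  T
''  0  0  0  0  0  0  0  0  0  0  0
 A  0  0  1  1  1  1  1  1  1  1  1
 T  0  0  1  1  1  1  1  1  1  1  2
 C  0  0  1  1  1  1  1  1  1  2  2
 C  0  0  1  1  1  1  1  1  1  2  2
 G  0  1  1  1  2  2  2  2  2  2  2
 T  0  1  1  1  2  2  2  2  2  2  3
 G  0  1  1  1  2  2  3  3  3  3  3

2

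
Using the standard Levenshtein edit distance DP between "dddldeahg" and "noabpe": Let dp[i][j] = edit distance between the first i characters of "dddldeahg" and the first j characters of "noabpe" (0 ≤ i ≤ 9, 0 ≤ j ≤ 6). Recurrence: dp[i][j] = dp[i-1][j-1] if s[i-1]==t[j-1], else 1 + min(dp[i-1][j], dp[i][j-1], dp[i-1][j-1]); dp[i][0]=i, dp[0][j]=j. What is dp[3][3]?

3

   ''  n  o  a  b  p  e
''  0  1  2  3  4  5  6
 d  1  1  2  3  4  5  6
 d  2  2  2  3  4  5  6
 d  3  3  3  3  4  5  6
 l  4  4  4  4  4  5  6
 d  5  5  5  5  5  5  6
 e  6  6  6  6  6  6  5
 a  7  7  7  6  7  7  6
 h  8  8  8  7  7  8  7
 g  9  9  9  8  8  8  8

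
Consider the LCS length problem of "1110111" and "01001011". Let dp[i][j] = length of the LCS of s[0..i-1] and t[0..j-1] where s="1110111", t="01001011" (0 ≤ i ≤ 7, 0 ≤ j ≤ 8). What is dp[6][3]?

   ''  0  1  0  0  1  0  1  1
''  0  0  0  0  0  0  0  0  0
 1  0  0  1  1  1  1  1  1  1
 1  0  0  1  1  1  2  2  2  2
 1  0  0  1  1  1  2  2  3  3
 0  0  1  1  2  2  2  3  3  3
 1  0  1  2  2  2  3  3  4  4
 1  0  1  2  2  2  3  3  4  5
 1  0  1  2  2  2  3  3  4  5

2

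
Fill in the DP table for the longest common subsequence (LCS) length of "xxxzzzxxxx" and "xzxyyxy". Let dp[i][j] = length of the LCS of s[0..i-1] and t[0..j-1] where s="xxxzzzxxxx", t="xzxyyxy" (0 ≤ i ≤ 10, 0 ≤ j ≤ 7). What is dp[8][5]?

   ''  x  z  x  y  y  x  y
''  0  0  0  0  0  0  0  0
 x  0  1  1  1  1  1  1  1
 x  0  1  1  2  2  2  2  2
 x  0  1  1  2  2  2  3  3
 z  0  1  2  2  2  2  3  3
 z  0  1  2  2  2  2  3  3
 z  0  1  2  2  2  2  3  3
 x  0  1  2  3  3  3  3  3
 x  0  1  2  3  3  3  4  4
 x  0  1  2  3  3  3  4  4
 x  0  1  2  3  3  3  4  4

3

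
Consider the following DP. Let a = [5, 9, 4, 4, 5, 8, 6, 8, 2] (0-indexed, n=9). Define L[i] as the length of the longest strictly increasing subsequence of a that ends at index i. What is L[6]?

   i    0    1    2    3    4    5    6    7    8
a[i]    5    9    4    4    5    8    6    8    2
L[i]    1    2    1    1    2    3    3    4    1

3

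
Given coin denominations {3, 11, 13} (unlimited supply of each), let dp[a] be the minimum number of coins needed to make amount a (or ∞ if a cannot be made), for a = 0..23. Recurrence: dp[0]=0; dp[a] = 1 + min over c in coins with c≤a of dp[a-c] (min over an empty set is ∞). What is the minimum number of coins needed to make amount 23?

 a  0  1  2  3  4  5  6  7  8  9 10 11 12 13 14 15 16 17 18 19 20 21 22 23
dp  0  -  -  1  -  -  2  -  -  3  -  1  4  1  2  5  2  3  6  3  4  7  2  5
(- denotes ∞ / unreachable)

5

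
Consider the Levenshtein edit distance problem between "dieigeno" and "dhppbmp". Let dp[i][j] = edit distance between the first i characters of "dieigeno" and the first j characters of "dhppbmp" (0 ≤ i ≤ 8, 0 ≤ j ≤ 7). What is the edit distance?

7

   ''  d  h  p  p  b  m  p
''  0  1  2  3  4  5  6  7
 d  1  0  1  2  3  4  5  6
 i  2  1  1  2  3  4  5  6
 e  3  2  2  2  3  4  5  6
 i  4  3  3  3  3  4  5  6
 g  5  4  4  4  4  4  5  6
 e  6  5  5  5  5  5  5  6
 n  7  6  6  6  6  6  6  6
 o  8  7  7  7  7  7  7  7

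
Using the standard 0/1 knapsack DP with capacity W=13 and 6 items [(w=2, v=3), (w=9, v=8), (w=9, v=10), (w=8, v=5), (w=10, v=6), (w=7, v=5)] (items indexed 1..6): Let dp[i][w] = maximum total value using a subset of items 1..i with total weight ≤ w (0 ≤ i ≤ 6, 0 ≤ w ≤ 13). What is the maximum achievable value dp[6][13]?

13

i\w   0   1   2   3   4   5   6   7   8   9  10  11  12  13
  0   0   0   0   0   0   0   0   0   0   0   0   0   0   0
  1   0   0   3   3   3   3   3   3   3   3   3   3   3   3
  2   0   0   3   3   3   3   3   3   3   8   8  11  11  11
  3   0   0   3   3   3   3   3   3   3  10  10  13  13  13
  4   0   0   3   3   3   3   3   3   5  10  10  13  13  13
  5   0   0   3   3   3   3   3   3   5  10  10  13  13  13
  6   0   0   3   3   3   3   3   5   5  10  10  13  13  13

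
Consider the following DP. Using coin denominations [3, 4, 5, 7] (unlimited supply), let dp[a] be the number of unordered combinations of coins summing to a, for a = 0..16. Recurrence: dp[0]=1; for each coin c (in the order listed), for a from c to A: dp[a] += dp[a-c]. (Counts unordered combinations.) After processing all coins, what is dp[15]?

6

after  coin     0     1     2     3     4     5     6     7     8     9    10    11    12    13    14    15    16
          3     1     0     0     1     0     0     1     0     0     1     0     0     1     0     0     1     0
          4     1     0     0     1     1     0     1     1     1     1     1     1     2     1     1     2     2
          5     1     0     0     1     1     1     1     1     2     2     2     2     3     3     3     4     4
          7     1     0     0     1     1     1     1     2     2     2     3     3     4     4     5     6     6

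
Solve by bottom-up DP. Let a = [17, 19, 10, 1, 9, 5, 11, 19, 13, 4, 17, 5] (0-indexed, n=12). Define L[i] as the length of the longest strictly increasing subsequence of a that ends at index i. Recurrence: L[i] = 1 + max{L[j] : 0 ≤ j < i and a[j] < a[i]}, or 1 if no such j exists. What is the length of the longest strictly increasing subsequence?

   i    0    1    2    3    4    5    6    7    8    9   10   11
a[i]   17   19   10    1    9    5   11   19   13    4   17    5
L[i]    1    2    1    1    2    2    3    4    4    2    5    3

5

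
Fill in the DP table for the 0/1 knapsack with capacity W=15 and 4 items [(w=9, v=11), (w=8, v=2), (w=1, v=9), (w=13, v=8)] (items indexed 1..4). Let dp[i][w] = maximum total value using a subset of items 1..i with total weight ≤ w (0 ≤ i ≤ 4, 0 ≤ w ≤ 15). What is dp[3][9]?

i\w   0   1   2   3   4   5   6   7   8   9  10  11  12  13  14  15
  0   0   0   0   0   0   0   0   0   0   0   0   0   0   0   0   0
  1   0   0   0   0   0   0   0   0   0  11  11  11  11  11  11  11
  2   0   0   0   0   0   0   0   0   2  11  11  11  11  11  11  11
  3   0   9   9   9   9   9   9   9   9  11  20  20  20  20  20  20
  4   0   9   9   9   9   9   9   9   9  11  20  20  20  20  20  20

11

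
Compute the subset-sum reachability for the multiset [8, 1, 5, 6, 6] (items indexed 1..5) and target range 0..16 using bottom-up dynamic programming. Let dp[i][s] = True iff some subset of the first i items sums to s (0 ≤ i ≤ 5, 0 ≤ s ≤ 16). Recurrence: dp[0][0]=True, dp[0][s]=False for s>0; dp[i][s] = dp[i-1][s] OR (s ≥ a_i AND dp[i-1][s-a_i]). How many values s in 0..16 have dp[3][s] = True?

8

i\s   0   1   2   3   4   5   6   7   8   9  10  11  12  13  14  15  16
  0   T   F   F   F   F   F   F   F   F   F   F   F   F   F   F   F   F
  1   T   F   F   F   F   F   F   F   T   F   F   F   F   F   F   F   F
  2   T   T   F   F   F   F   F   F   T   T   F   F   F   F   F   F   F
  3   T   T   F   F   F   T   T   F   T   T   F   F   F   T   T   F   F
  4   T   T   F   F   F   T   T   T   T   T   F   T   T   T   T   T   F
  5   T   T   F   F   F   T   T   T   T   T   F   T   T   T   T   T   F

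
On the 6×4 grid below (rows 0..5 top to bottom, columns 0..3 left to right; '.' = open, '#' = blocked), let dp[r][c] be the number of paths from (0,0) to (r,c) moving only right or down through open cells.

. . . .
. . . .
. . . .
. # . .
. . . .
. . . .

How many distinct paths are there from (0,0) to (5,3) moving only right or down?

r\c   0   1   2   3
  0   1   1   1   1
  1   1   2   3   4
  2   1   3   6  10
  3   1   0   6  16
  4   1   1   7  23
  5   1   2   9  32

32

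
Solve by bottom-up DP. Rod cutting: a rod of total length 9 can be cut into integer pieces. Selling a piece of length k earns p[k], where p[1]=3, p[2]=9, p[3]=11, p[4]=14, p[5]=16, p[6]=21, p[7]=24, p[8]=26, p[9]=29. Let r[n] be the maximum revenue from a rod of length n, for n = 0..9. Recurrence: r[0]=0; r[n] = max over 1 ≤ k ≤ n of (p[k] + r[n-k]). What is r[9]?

39

   n    0    1    2    3    4    5    6    7    8    9
r[n]    0    3    9   12   18   21   27   30   36   39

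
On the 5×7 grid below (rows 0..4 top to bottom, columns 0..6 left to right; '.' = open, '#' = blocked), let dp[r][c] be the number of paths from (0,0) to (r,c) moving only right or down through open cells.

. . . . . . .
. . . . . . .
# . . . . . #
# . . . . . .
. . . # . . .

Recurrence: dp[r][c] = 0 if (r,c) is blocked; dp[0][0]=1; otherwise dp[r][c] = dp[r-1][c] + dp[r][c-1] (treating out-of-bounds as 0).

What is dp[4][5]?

80

r\c   0   1   2   3   4   5   6
  0   1   1   1   1   1   1   1
  1   1   2   3   4   5   6   7
  2   0   2   5   9  14  20   0
  3   0   2   7  16  30  50  50
  4   0   2   9   0  30  80 130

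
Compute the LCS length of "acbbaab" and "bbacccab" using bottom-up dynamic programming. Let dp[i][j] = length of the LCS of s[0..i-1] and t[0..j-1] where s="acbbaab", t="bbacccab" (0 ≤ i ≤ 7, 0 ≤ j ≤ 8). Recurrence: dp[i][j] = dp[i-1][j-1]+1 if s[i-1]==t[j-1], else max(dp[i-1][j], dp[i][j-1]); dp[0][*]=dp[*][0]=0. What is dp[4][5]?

2

   ''  b  b  a  c  c  c  a  b
''  0  0  0  0  0  0  0  0  0
 a  0  0  0  1  1  1  1  1  1
 c  0  0  0  1  2  2  2  2  2
 b  0  1  1  1  2  2  2  2  3
 b  0  1  2  2  2  2  2  2  3
 a  0  1  2  3  3  3  3  3  3
 a  0  1  2  3  3  3  3  4  4
 b  0  1  2  3  3  3  3  4  5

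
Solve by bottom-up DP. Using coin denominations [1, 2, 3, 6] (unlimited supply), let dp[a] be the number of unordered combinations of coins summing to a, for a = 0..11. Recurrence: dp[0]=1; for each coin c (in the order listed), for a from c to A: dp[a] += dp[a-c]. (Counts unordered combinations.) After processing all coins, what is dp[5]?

after  coin     0     1     2     3     4     5     6     7     8     9    10    11
          1     1     1     1     1     1     1     1     1     1     1     1     1
          2     1     1     2     2     3     3     4     4     5     5     6     6
          3     1     1     2     3     4     5     7     8    10    12    14    16
          6     1     1     2     3     4     5     8     9    12    15    18    21

5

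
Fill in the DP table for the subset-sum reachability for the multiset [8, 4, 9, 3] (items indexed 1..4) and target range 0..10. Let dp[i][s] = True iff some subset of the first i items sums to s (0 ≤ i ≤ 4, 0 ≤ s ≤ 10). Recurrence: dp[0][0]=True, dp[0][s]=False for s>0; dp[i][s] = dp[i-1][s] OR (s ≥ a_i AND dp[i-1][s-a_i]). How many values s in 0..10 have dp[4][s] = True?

6

i\s   0   1   2   3   4   5   6   7   8   9  10
  0   T   F   F   F   F   F   F   F   F   F   F
  1   T   F   F   F   F   F   F   F   T   F   F
  2   T   F   F   F   T   F   F   F   T   F   F
  3   T   F   F   F   T   F   F   F   T   T   F
  4   T   F   F   T   T   F   F   T   T   T   F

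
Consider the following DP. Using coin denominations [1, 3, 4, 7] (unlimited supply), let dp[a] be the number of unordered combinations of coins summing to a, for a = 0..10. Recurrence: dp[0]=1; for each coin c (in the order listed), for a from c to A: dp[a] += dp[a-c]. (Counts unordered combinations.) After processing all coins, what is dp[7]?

6

after  coin     0     1     2     3     4     5     6     7     8     9    10
          1     1     1     1     1     1     1     1     1     1     1     1
          3     1     1     1     2     2     2     3     3     3     4     4
          4     1     1     1     2     3     3     4     5     6     7     8
          7     1     1     1     2     3     3     4     6     7     8    10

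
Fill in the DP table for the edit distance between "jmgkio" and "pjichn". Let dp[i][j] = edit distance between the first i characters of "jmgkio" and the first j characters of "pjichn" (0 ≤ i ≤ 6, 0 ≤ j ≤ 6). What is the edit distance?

6

   ''  p  j  i  c  h  n
''  0  1  2  3  4  5  6
 j  1  1  1  2  3  4  5
 m  2  2  2  2  3  4  5
 g  3  3  3  3  3  4  5
 k  4  4  4  4  4  4  5
 i  5  5  5  4  5  5  5
 o  6  6  6  5  5  6  6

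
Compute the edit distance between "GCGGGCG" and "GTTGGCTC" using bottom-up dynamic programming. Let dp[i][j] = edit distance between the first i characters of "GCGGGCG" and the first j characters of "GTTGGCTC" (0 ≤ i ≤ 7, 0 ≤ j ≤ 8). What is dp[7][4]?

   ''  G  T  T  G  G  C  T  C
''  0  1  2  3  4  5  6  7  8
 G  1  0  1  2  3  4  5  6  7
 C  2  1  1  2  3  4  4  5  6
 G  3  2  2  2  2  3  4  5  6
 G  4  3  3  3  2  2  3  4  5
 G  5  4  4  4  3  2  3  4  5
 C  6  5  5  5  4  3  2  3  4
 G  7  6  6  6  5  4  3  3  4

5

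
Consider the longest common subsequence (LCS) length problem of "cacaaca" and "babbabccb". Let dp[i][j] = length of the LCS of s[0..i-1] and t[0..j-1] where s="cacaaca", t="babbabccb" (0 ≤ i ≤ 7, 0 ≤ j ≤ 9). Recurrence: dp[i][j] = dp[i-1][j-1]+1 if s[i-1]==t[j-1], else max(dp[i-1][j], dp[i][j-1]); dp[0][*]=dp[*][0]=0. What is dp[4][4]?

1

   ''  b  a  b  b  a  b  c  c  b
''  0  0  0  0  0  0  0  0  0  0
 c  0  0  0  0  0  0  0  1  1  1
 a  0  0  1  1  1  1  1  1  1  1
 c  0  0  1  1  1  1  1  2  2  2
 a  0  0  1  1  1  2  2  2  2  2
 a  0  0  1  1  1  2  2  2  2  2
 c  0  0  1  1  1  2  2  3  3  3
 a  0  0  1  1  1  2  2  3  3  3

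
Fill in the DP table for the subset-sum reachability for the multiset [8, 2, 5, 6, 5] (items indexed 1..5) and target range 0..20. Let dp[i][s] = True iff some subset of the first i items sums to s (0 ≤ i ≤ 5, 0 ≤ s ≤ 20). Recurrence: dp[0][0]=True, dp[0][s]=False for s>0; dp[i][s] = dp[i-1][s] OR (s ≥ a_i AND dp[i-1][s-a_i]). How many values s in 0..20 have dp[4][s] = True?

13

i\s   0   1   2   3   4   5   6   7   8   9  10  11  12  13  14  15  16  17  18  19  20
  0   T   F   F   F   F   F   F   F   F   F   F   F   F   F   F   F   F   F   F   F   F
  1   T   F   F   F   F   F   F   F   T   F   F   F   F   F   F   F   F   F   F   F   F
  2   T   F   T   F   F   F   F   F   T   F   T   F   F   F   F   F   F   F   F   F   F
  3   T   F   T   F   F   T   F   T   T   F   T   F   F   T   F   T   F   F   F   F   F
  4   T   F   T   F   F   T   T   T   T   F   T   T   F   T   T   T   T   F   F   T   F
  5   T   F   T   F   F   T   T   T   T   F   T   T   T   T   T   T   T   F   T   T   T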